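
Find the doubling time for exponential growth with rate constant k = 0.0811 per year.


Exponential growth: P(t) = P₀ e^(0.0811t). Set P(t)/P₀ = 2: e^(0.0811t) = 2.
Solve: t = ln(2)/0.0811 ≈ 8.55 years.


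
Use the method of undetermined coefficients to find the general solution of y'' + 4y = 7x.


Homogeneous: r² + 4 = 0 ⇒ r = ±2i, y_h = C₁cos(2x) + C₂sin(2x).
Polynomial forcing; try y_p = Ax + B. Then y_p'' + 4 y_p = 4(Ax + B) = 7x, so B = 0 and A = 7/4.
General solution: y = C₁cos(2x) + C₂sin(2x) + (7/4)x.


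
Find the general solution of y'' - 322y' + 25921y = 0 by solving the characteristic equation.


Characteristic equation: r² - 322r + 25921 = 0, i.e. (r - 161)² = 0.
Repeated root r = 161; include an x factor for the second linearly independent solution.
General solution: y = (C₁ + C₂x)e^(161x).


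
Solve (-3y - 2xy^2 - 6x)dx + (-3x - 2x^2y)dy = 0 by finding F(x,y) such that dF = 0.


Check exactness: ∂M/∂y = -3 - 4xy and ∂N/∂x = -3 - 4xy; equal, so the equation is exact.
Integrate M with respect to x (treating y as constant): ∫M dx = -3xy - x^2y^2 - 3x^2 + h(y).
Differentiate w.r.t. y and set equal to N: all terms match, so h'(y) = 0 and h is a constant absorbed into C.
General solution: -3xy - x^2y^2 - 3x^2 = C.


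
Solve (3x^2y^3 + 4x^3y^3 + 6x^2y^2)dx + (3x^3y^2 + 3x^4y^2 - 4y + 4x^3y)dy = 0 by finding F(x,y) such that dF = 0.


Check exactness: ∂M/∂y = 9x^2y^2 + 12x^3y^2 + 12x^2y and ∂N/∂x = 9x^2y^2 + 12x^3y^2 + 12x^2y; equal, so the equation is exact.
Integrate M with respect to x (treating y as constant): ∫M dx = x^3y^3 + x^4y^3 + 2x^3y^2 + h(y).
Differentiate w.r.t. y and set equal to N: the x-dependent terms already match, leaving h'(y) = -4y. Integrate: h(y) = -2y^2.
So F(x,y) = x^3y^3 + x^4y^3 - 2y^2 + 2x^3y^2.
General solution: x^3y^3 + x^4y^3 - 2y^2 + 2x^3y^2 = C.


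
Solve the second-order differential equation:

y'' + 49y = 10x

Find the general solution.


Homogeneous: r² + 49 = 0 ⇒ r = ±7i, y_h = C₁cos(7x) + C₂sin(7x).
Polynomial forcing; try y_p = Ax + B. Then y_p'' + 49 y_p = 49(Ax + B) = 10x, so B = 0 and A = 10/49.
General solution: y = C₁cos(7x) + C₂sin(7x) + (10/49)x.


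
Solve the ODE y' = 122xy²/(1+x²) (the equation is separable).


Separate: dy/y² = 122x/(1+x²) dx.
Integrate LHS: ∫ dy/y² = -1/y.
Integrate RHS via u = 1+x²: 61ln(1+x²) + C.
Result: -1/y = 61ln(1+x²) + C.


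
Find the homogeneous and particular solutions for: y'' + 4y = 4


Homogeneous part: r² + 4 = 0 ⇒ r = ±2i, so y_h = C₁cos(2x) + C₂sin(2x).
Try constant y_p = A; plug in: 4A = 4 ⇒ A = 1.
General solution: y = C₁cos(2x) + C₂sin(2x) + 1.


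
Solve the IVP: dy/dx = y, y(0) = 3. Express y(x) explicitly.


General solution of y' = y is y = Ce^(x).
Apply y(0) = 3: C = 3.
Particular solution: y = 3e^(x).


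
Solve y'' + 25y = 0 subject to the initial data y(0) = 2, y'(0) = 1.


Characteristic roots of r² + 25 = 0 are ±5i, so y = C₁cos(5x) + C₂sin(5x).
Apply y(0) = 2: C₁ = 2. Differentiate and apply y'(0) = 1: 5·C₂ = 1, so C₂ = 1/5.
Particular solution: y = 2cos(5x) + (1/5)sin(5x).


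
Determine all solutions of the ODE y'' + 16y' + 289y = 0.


Characteristic equation: r² + 16r + 289 = 0.
Discriminant is negative; roots r = -8 ± 15i (complex conjugate pair).
General solution uses e^(α x)(C₁ cos(β x) + C₂ sin(β x)): y = e^(-8x)(C₁cos(15x) + C₂sin(15x)).


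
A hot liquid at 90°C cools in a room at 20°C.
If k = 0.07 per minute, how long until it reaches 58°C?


From T(t) = T_a + (T₀ - T_a)e^(-kt), set T(t) = 58:
(58 - 20) / (90 - 20) = e^(-0.07t), so t = -ln(0.543)/0.07 ≈ 8.7 minutes.


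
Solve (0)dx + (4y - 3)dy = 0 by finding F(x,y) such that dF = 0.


Check exactness: ∂M/∂y = 0 and ∂N/∂x = 0; equal, so the equation is exact.
Integrate M with respect to x (treating y as constant): ∫M dx = 0 + h(y).
Differentiate w.r.t. y and set equal to N: the x-dependent terms already match, leaving h'(y) = 4y - 3. Integrate: h(y) = 2y^2 - 3y.
So F(x,y) = 2y^2 - 3y.
General solution: 2y^2 - 3y = C.


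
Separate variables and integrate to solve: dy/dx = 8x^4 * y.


Separate variables: dy/y = 8x^4 dx.
Integrate: ln|y| = (8/5)x^5 + C₀.
Exponentiate: y = Ce^((8/5)x^5).


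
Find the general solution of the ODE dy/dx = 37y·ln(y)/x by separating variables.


Separate: dy/[y ln(y)] = 37 dx/x.
Substitute u = ln(y): du/u = 37 dx/x.
Integrate: ln|ln(y)| = 37ln|x| + C₀, hence ln(y) = C·x^37.


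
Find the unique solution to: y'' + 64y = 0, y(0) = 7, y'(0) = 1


Characteristic roots of r² + 64 = 0 are ±8i, so y = C₁cos(8x) + C₂sin(8x).
Apply y(0) = 7: C₁ = 7. Differentiate and apply y'(0) = 1: 8·C₂ = 1, so C₂ = 1/8.
Particular solution: y = 7cos(8x) + (1/8)sin(8x).


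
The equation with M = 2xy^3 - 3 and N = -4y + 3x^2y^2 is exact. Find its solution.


Check exactness: ∂M/∂y = 6xy^2 and ∂N/∂x = 6xy^2; equal, so the equation is exact.
Integrate M with respect to x (treating y as constant): ∫M dx = x^2y^3 - 3x + h(y).
Differentiate w.r.t. y and set equal to N: the x-dependent terms already match, leaving h'(y) = -4y. Integrate: h(y) = -2y^2.
So F(x,y) = -2y^2 + x^2y^3 - 3x.
General solution: -2y^2 + x^2y^3 - 3x = C.


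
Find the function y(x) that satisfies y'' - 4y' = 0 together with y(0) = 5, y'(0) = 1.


Characteristic roots of r² - 4r = 0 are 4, 0.
General solution y = c₁ e^(4x) + c₂.
Apply y(0) = 5: c₁ + c₂ = 5. Apply y'(0) = 1: 4 c₁ + 0 c₂ = 1.
Solve: c₁ = 1/4, c₂ = 19/4.
Particular solution: y = (1/4)e^(4x) + 19/4.


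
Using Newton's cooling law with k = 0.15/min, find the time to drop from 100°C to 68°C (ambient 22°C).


From T(t) = T_a + (T₀ - T_a)e^(-kt), set T(t) = 68:
(68 - 22) / (100 - 22) = e^(-0.15t), so t = -ln(0.590)/0.15 ≈ 3.5 minutes.


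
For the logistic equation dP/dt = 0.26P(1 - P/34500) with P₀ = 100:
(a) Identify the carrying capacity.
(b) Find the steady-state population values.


Logistic ODE dP/dt = 0.26P(1 - P/34500) has equilibria where dP/dt = 0, i.e. P = 0 or P = 34500.
The coefficient (1 - P/K) = 0 when P = K, identifying K = 34500 as the carrying capacity.
(a) K = 34500; (b) equilibria P = 0 and P = 34500.


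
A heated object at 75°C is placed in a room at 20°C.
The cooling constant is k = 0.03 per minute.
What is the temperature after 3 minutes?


Newton's law: dT/dt = -k(T - T_a) has solution T(t) = T_a + (T₀ - T_a)e^(-kt).
Plug in T_a = 20, T₀ = 75, k = 0.03, t = 3: T(3) = 20 + (55)e^(-0.09) ≈ 70.3°C.


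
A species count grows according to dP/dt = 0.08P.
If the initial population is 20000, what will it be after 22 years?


The ODE dP/dt = 0.08P has solution P(t) = P(0)e^(0.08t).
Substitute P(0) = 20000 and t = 22: P(22) = 20000 e^(1.76) ≈ 116249.


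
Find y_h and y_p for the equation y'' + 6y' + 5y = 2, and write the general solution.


Characteristic roots of r² + 6r + 5 = 0 are -5, -1.
y_h = C₁e^(-5x) + C₂e^(-x).
Constant forcing; try y_p = A. Then 5A = 2 ⇒ A = 2/5.
General solution: y = C₁e^(-5x) + C₂e^(-x) + 2/5.


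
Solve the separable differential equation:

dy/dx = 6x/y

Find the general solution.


Separate variables: y dy = 6x dx.
Integrate both sides: y²/2 = 3x^2 + C₀.
Multiply by 2: y² = 6x^2 + C.


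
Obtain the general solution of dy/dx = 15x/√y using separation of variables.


Separate: √y dy = 15x dx.
Integrate: (2/3)y^(3/2) = (15/2)x² + C.


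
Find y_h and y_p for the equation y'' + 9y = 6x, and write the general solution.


Homogeneous: r² + 9 = 0 ⇒ r = ±3i, y_h = C₁cos(3x) + C₂sin(3x).
Polynomial forcing; try y_p = Ax + B. Then y_p'' + 9 y_p = 9(Ax + B) = 6x, so B = 0 and A = 2/3.
General solution: y = C₁cos(3x) + C₂sin(3x) + (2/3)x.


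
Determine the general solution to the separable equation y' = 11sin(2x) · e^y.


Separate: e^(-y) dy = 11sin(2x) dx.
Integrate: -e^(-y) = -(11/2)cos(2x) + C₀.
Rearrange: e^(-y) = (11/2)cos(2x) + C.


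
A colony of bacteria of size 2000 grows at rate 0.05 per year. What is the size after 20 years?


The ODE dP/dt = 0.05P has solution P(t) = P(0)e^(0.05t).
Substitute P(0) = 2000 and t = 20: P(20) = 2000 e^(1.00) ≈ 5437.


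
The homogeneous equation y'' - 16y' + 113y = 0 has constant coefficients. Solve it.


Characteristic equation: r² - 16r + 113 = 0.
Discriminant is negative; roots r = 8 ± 7i (complex conjugate pair).
General solution uses e^(α x)(C₁ cos(β x) + C₂ sin(β x)): y = e^(8x)(C₁cos(7x) + C₂sin(7x)).


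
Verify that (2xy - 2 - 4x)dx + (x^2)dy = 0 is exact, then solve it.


Check exactness: ∂M/∂y = 2x and ∂N/∂x = 2x; equal, so the equation is exact.
Integrate M with respect to x (treating y as constant): ∫M dx = x^2y - 2x - 2x^2 + h(y).
Differentiate w.r.t. y and set equal to N: all terms match, so h'(y) = 0 and h is a constant absorbed into C.
General solution: x^2y - 2x - 2x^2 = C.


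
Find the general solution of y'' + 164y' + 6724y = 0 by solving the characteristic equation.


Characteristic equation: r² + 164r + 6724 = 0, i.e. (r + 82)² = 0.
Repeated root r = -82; include an x factor for the second linearly independent solution.
General solution: y = (C₁ + C₂x)e^(-82x).


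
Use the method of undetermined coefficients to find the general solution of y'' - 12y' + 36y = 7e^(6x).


Characteristic polynomial (r - 6)² = 0; repeated root r = 6.
y_h = (C₁ + C₂x)e^(6x). Forcing matches the repeated root (resonance), so try y_p = Ax² e^(6x).
Substitute and solve for A: 2A = 7, so A = 7/2.
General solution: y = (C₁ + C₂x + (7/2)x²)e^(6x).


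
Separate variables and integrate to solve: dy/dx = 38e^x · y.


Separate variables: dy/y = 38e^x dx.
Integrate: ln|y| = 38e^x + C₀.
Exponentiate: y = Ce^(38e^x).


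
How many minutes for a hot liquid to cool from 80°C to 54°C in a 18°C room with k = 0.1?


From T(t) = T_a + (T₀ - T_a)e^(-kt), set T(t) = 54:
(54 - 18) / (80 - 18) = e^(-0.1t), so t = -ln(0.581)/0.1 ≈ 5.4 minutes.


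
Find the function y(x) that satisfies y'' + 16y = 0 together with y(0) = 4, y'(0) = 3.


Characteristic roots of r² + 16 = 0 are ±4i, so y = C₁cos(4x) + C₂sin(4x).
Apply y(0) = 4: C₁ = 4. Differentiate and apply y'(0) = 3: 4·C₂ = 3, so C₂ = 3/4.
Particular solution: y = 4cos(4x) + (3/4)sin(4x).


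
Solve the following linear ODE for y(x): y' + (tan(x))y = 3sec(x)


P(x) = tan(x) ⇒ μ = e^(∫tan(x)dx) = sec(x).
(sec(x) y)' = 3sec²(x) ⇒ sec(x) y = 3tan(x) + C.
Multiply by cos(x): y = 3sin(x) + C·cos(x).


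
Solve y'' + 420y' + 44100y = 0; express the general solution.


Characteristic equation: r² + 420r + 44100 = 0, i.e. (r + 210)² = 0.
Repeated root r = -210; include an x factor for the second linearly independent solution.
General solution: y = (C₁ + C₂x)e^(-210x).


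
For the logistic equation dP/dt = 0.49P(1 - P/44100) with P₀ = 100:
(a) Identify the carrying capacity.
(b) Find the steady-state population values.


Logistic ODE dP/dt = 0.49P(1 - P/44100) has equilibria where dP/dt = 0, i.e. P = 0 or P = 44100.
The coefficient (1 - P/K) = 0 when P = K, identifying K = 44100 as the carrying capacity.
(a) K = 44100; (b) equilibria P = 0 and P = 44100.


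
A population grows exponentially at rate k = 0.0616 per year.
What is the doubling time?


Exponential growth: P(t) = P₀ e^(0.0616t). Set P(t)/P₀ = 2: e^(0.0616t) = 2.
Solve: t = ln(2)/0.0616 ≈ 11.25 years.


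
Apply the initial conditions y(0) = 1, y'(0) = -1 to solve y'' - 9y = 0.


Characteristic roots of r² - 9 = 0 are 3, -3.
General solution y = c₁ e^(3x) + c₂ e^(-3x).
Apply y(0) = 1: c₁ + c₂ = 1. Apply y'(0) = -1: 3 c₁ - 3 c₂ = -1.
Solve: c₁ = 1/3, c₂ = 2/3.
Particular solution: y = (1/3)e^(3x) + (2/3)e^(-3x).


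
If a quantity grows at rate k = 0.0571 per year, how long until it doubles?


Exponential growth: P(t) = P₀ e^(0.0571t). Set P(t)/P₀ = 2: e^(0.0571t) = 2.
Solve: t = ln(2)/0.0571 ≈ 12.14 years.


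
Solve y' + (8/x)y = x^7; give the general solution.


P(x) = 8/x ⇒ μ = x^8.
(x^8 y)' = x^8·x^7 = x^15.
Integrate: x^8 y = x^16/(16) + C.
Solve for y: y = (1/16)x^8 + C/x^8.


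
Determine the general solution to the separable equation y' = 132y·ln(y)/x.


Separate: dy/[y ln(y)] = 132 dx/x.
Substitute u = ln(y): du/u = 132 dx/x.
Integrate: ln|ln(y)| = 132ln|x| + C₀, hence ln(y) = C·x^132.


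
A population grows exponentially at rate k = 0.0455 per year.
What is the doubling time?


Exponential growth: P(t) = P₀ e^(0.0455t). Set P(t)/P₀ = 2: e^(0.0455t) = 2.
Solve: t = ln(2)/0.0455 ≈ 15.23 years.


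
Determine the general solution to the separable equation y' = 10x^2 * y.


Separate variables: dy/y = 10x^2 dx.
Integrate: ln|y| = (10/3)x^3 + C₀.
Exponentiate: y = Ce^((10/3)x^3).


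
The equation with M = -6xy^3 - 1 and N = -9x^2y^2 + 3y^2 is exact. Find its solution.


Check exactness: ∂M/∂y = -18xy^2 and ∂N/∂x = -18xy^2; equal, so the equation is exact.
Integrate M with respect to x (treating y as constant): ∫M dx = -3x^2y^3 - x + h(y).
Differentiate w.r.t. y and set equal to N: the x-dependent terms already match, leaving h'(y) = 3y^2. Integrate: h(y) = y^3.
So F(x,y) = -3x^2y^3 + y^3 - x.
General solution: -3x^2y^3 + y^3 - x = C.


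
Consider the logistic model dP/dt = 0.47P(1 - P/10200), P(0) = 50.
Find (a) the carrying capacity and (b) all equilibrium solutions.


Logistic ODE dP/dt = 0.47P(1 - P/10200) has equilibria where dP/dt = 0, i.e. P = 0 or P = 10200.
The coefficient (1 - P/K) = 0 when P = K, identifying K = 10200 as the carrying capacity.
(a) K = 10200; (b) equilibria P = 0 and P = 10200.


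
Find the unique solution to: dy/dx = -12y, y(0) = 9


General solution of y' = -12y is y = Ce^(-12x).
Apply y(0) = 9: C = 9.
Particular solution: y = 9e^(-12x).


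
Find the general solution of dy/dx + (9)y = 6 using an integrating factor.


P(x) = 9, Q(x) = 6; integrating factor μ = e^(9x).
(μ y)' = 6e^(9x) ⇒ μ y = (2/3)e^(9x) + C.
Divide by μ: y = 2/3 + Ce^(-9x).


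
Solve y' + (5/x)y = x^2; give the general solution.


P(x) = 5/x ⇒ μ = x^5.
(x^5 y)' = x^7 ⇒ x^5 y = x^8/(8) + C.
Solve for y: y = (1/8)x^3 + C/x^5.


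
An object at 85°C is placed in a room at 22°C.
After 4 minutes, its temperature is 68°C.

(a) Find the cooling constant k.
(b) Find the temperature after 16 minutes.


Newton's law: T(t) = T_a + (T₀ - T_a)e^(-kt).
(a) Use T(4) = 68: (68 - 22)/(85 - 22) = e^(-k·4), so k = -ln(0.730)/4 ≈ 0.0786.
(b) Apply k to t = 16: T(16) = 22 + (63)e^(-1.258) ≈ 39.9°C.


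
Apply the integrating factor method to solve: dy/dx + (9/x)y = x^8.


P(x) = 9/x ⇒ μ = x^9.
(x^9 y)' = x^9·x^8 = x^17.
Integrate: x^9 y = x^18/(18) + C.
Solve for y: y = (1/18)x^9 + C/x^9.


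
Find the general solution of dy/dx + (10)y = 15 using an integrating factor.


P(x) = 10, Q(x) = 15; integrating factor μ = e^(10x).
(μ y)' = 15e^(10x) ⇒ μ y = (3/2)e^(10x) + C.
Divide by μ: y = 3/2 + Ce^(-10x).


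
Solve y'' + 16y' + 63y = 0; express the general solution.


Characteristic equation: r² + 16r + 63 = 0.
Factor: (r + 7)(r + 9) = 0 ⇒ r = -7, -9 (distinct real).
General solution: y = C₁e^(-7x) + C₂e^(-9x).


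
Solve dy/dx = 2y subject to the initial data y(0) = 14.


General solution of y' = 2y is y = Ce^(2x).
Apply y(0) = 14: C = 14.
Particular solution: y = 14e^(2x).


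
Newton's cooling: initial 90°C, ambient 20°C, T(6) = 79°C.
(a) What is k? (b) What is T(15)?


Newton's law: T(t) = T_a + (T₀ - T_a)e^(-kt).
(a) Use T(6) = 79: (79 - 20)/(90 - 20) = e^(-k·6), so k = -ln(0.843)/6 ≈ 0.0285.
(b) Apply k to t = 15: T(15) = 20 + (70)e^(-0.427) ≈ 65.7°C.


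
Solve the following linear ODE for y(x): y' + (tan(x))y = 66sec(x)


P(x) = tan(x) ⇒ μ = e^(∫tan(x)dx) = sec(x).
(sec(x) y)' = 66sec²(x) ⇒ sec(x) y = 66tan(x) + C.
Multiply by cos(x): y = 66sin(x) + C·cos(x).


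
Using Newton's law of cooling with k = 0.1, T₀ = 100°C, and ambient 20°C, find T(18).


Newton's law: dT/dt = -k(T - T_a) has solution T(t) = T_a + (T₀ - T_a)e^(-kt).
Plug in T_a = 20, T₀ = 100, k = 0.1, t = 18: T(18) = 20 + (80)e^(-1.80) ≈ 33.2°C.


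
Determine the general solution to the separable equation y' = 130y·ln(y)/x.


Separate: dy/[y ln(y)] = 130 dx/x.
Substitute u = ln(y): du/u = 130 dx/x.
Integrate: ln|ln(y)| = 130ln|x| + C₀, hence ln(y) = C·x^130.


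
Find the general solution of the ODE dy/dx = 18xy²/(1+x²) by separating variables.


Separate: dy/y² = 18x/(1+x²) dx.
Integrate LHS: ∫ dy/y² = -1/y.
Integrate RHS via u = 1+x²: 9ln(1+x²) + C.
Result: -1/y = 9ln(1+x²) + C.


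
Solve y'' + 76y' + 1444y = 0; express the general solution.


Characteristic equation: r² + 76r + 1444 = 0, i.e. (r + 38)² = 0.
Repeated root r = -38; include an x factor for the second linearly independent solution.
General solution: y = (C₁ + C₂x)e^(-38x).


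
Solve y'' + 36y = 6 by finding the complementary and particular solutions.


Homogeneous part: r² + 36 = 0 ⇒ r = ±6i, so y_h = C₁cos(6x) + C₂sin(6x).
Try constant y_p = A; plug in: 36A = 6 ⇒ A = 1/6.
General solution: y = C₁cos(6x) + C₂sin(6x) + 1/6.


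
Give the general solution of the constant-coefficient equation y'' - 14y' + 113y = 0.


Characteristic equation: r² - 14r + 113 = 0.
Discriminant is negative; roots r = 7 ± 8i (complex conjugate pair).
General solution uses e^(α x)(C₁ cos(β x) + C₂ sin(β x)): y = e^(7x)(C₁cos(8x) + C₂sin(8x)).


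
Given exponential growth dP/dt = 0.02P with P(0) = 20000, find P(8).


The ODE dP/dt = 0.02P has solution P(t) = P(0)e^(0.02t).
Substitute P(0) = 20000 and t = 8: P(8) = 20000 e^(0.16) ≈ 23470.


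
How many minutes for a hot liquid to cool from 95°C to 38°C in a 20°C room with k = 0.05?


From T(t) = T_a + (T₀ - T_a)e^(-kt), set T(t) = 38:
(38 - 20) / (95 - 20) = e^(-0.05t), so t = -ln(0.240)/0.05 ≈ 28.5 minutes.


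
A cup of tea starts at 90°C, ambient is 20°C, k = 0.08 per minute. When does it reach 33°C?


From T(t) = T_a + (T₀ - T_a)e^(-kt), set T(t) = 33:
(33 - 20) / (90 - 20) = e^(-0.08t), so t = -ln(0.186)/0.08 ≈ 21.0 minutes.


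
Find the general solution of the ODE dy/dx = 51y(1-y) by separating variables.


Separate: dy/[y(1-y)] = 51 dx.
Partial fractions: 1/[y(1-y)] = 1/y + 1/(1-y).
Integrate: ln|y/(1-y)| = 51x + C₀.
Solve for y: y = 1/(1 + Ce^(-51x)).


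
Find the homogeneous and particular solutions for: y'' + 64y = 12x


Homogeneous: r² + 64 = 0 ⇒ r = ±8i, y_h = C₁cos(8x) + C₂sin(8x).
Polynomial forcing; try y_p = Ax + B. Then y_p'' + 64 y_p = 64(Ax + B) = 12x, so B = 0 and A = 3/16.
General solution: y = C₁cos(8x) + C₂sin(8x) + (3/16)x.


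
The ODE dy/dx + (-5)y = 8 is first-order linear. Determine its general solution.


P(x) = -5 ⇒ μ = e^(-5x).
(μ y)' = 8e^(-5x) ⇒ μ y = -(8/5)e^(-5x) + C.
Divide by μ: y = -8/5 + Ce^(5x).


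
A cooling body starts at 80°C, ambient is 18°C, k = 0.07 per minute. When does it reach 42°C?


From T(t) = T_a + (T₀ - T_a)e^(-kt), set T(t) = 42:
(42 - 18) / (80 - 18) = e^(-0.07t), so t = -ln(0.387)/0.07 ≈ 13.6 minutes.


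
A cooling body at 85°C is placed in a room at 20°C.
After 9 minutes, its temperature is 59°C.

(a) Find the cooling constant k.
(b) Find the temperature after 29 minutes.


Newton's law: T(t) = T_a + (T₀ - T_a)e^(-kt).
(a) Use T(9) = 59: (59 - 20)/(85 - 20) = e^(-k·9), so k = -ln(0.600)/9 ≈ 0.0568.
(b) Apply k to t = 29: T(29) = 20 + (65)e^(-1.646) ≈ 32.5°C.


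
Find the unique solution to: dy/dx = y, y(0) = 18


General solution of y' = y is y = Ce^(x).
Apply y(0) = 18: C = 18.
Particular solution: y = 18e^(x).


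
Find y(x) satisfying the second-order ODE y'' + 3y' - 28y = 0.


Characteristic equation: r² + 3r - 28 = 0.
Factor: (r - 4)(r + 7) = 0 ⇒ r = 4, -7 (distinct real).
General solution: y = C₁e^(4x) + C₂e^(-7x).


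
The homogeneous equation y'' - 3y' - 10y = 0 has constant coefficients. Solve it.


Characteristic equation: r² - 3r - 10 = 0.
Factor: (r - 5)(r + 2) = 0 ⇒ r = 5, -2 (distinct real).
General solution: y = C₁e^(5x) + C₂e^(-2x).


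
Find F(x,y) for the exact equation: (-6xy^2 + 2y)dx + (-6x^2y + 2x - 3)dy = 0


Check exactness: ∂M/∂y = -12xy + 2 and ∂N/∂x = -12xy + 2; equal, so the equation is exact.
Integrate M with respect to x (treating y as constant): ∫M dx = -3x^2y^2 + 2xy + h(y).
Differentiate w.r.t. y and set equal to N: the x-dependent terms already match, leaving h'(y) = -3. Integrate: h(y) = -3y.
So F(x,y) = -3x^2y^2 + 2xy - 3y.
General solution: -3x^2y^2 + 2xy - 3y = C.


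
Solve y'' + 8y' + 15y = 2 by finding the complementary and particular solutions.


Characteristic roots of r² + 8r + 15 = 0 are -5, -3.
y_h = C₁e^(-5x) + C₂e^(-3x).
Constant forcing; try y_p = A. Then 15A = 2 ⇒ A = 2/15.
General solution: y = C₁e^(-5x) + C₂e^(-3x) + 2/15.


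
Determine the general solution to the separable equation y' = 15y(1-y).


Separate: dy/[y(1-y)] = 15 dx.
Partial fractions: 1/[y(1-y)] = 1/y + 1/(1-y).
Integrate: ln|y/(1-y)| = 15x + C₀.
Solve for y: y = 1/(1 + Ce^(-15x)).


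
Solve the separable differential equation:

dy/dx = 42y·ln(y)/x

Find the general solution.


Separate: dy/[y ln(y)] = 42 dx/x.
Substitute u = ln(y): du/u = 42 dx/x.
Integrate: ln|ln(y)| = 42ln|x| + C₀, hence ln(y) = C·x^42.


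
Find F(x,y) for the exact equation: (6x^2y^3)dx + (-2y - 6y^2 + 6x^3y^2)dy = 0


Check exactness: ∂M/∂y = 18x^2y^2 and ∂N/∂x = 18x^2y^2; equal, so the equation is exact.
Integrate M with respect to x (treating y as constant): ∫M dx = 2x^3y^3 + h(y).
Differentiate w.r.t. y and set equal to N: the x-dependent terms already match, leaving h'(y) = -2y - 6y^2. Integrate: h(y) = -y^2 - 2y^3.
So F(x,y) = -y^2 - 2y^3 + 2x^3y^3.
General solution: -y^2 - 2y^3 + 2x^3y^3 = C.


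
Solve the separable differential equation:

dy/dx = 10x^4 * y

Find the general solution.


Separate variables: dy/y = 10x^4 dx.
Integrate: ln|y| = 2x^5 + C₀.
Exponentiate: y = Ce^(2x^5).


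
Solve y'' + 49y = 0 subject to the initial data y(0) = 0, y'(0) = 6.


Characteristic roots of r² + 49 = 0 are ±7i, so y = C₁cos(7x) + C₂sin(7x).
Apply y(0) = 0: C₁ = 0. Differentiate and apply y'(0) = 6: 7·C₂ = 6, so C₂ = 6/7.
Particular solution: y = (6/7)sin(7x).


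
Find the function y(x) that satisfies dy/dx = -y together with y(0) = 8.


General solution of y' = -y is y = Ce^(-x).
Apply y(0) = 8: C = 8.
Particular solution: y = 8e^(-x).


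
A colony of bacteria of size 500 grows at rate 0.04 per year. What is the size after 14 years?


The ODE dP/dt = 0.04P has solution P(t) = P(0)e^(0.04t).
Substitute P(0) = 500 and t = 14: P(14) = 500 e^(0.56) ≈ 875.


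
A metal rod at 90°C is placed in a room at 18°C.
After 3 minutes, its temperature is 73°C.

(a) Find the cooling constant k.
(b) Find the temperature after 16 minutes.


Newton's law: T(t) = T_a + (T₀ - T_a)e^(-kt).
(a) Use T(3) = 73: (73 - 18)/(90 - 18) = e^(-k·3), so k = -ln(0.764)/3 ≈ 0.0898.
(b) Apply k to t = 16: T(16) = 18 + (72)e^(-1.436) ≈ 35.1°C.


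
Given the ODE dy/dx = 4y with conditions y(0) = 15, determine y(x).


General solution of y' = 4y is y = Ce^(4x).
Apply y(0) = 15: C = 15.
Particular solution: y = 15e^(4x).


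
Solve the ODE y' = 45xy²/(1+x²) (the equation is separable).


Separate: dy/y² = 45x/(1+x²) dx.
Integrate LHS: ∫ dy/y² = -1/y.
Integrate RHS via u = 1+x²: (45/2)ln(1+x²) + C.
Result: -1/y = (45/2)ln(1+x²) + C.


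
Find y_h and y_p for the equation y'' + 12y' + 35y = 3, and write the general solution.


Characteristic roots of r² + 12r + 35 = 0 are -5, -7.
y_h = C₁e^(-5x) + C₂e^(-7x).
Constant forcing; try y_p = A. Then 35A = 3 ⇒ A = 3/35.
General solution: y = C₁e^(-5x) + C₂e^(-7x) + 3/35.


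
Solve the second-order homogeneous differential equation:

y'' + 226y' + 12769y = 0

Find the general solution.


Characteristic equation: r² + 226r + 12769 = 0, i.e. (r + 113)² = 0.
Repeated root r = -113; include an x factor for the second linearly independent solution.
General solution: y = (C₁ + C₂x)e^(-113x).


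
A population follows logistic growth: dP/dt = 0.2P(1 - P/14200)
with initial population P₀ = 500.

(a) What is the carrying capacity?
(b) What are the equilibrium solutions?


Logistic ODE dP/dt = 0.2P(1 - P/14200) has equilibria where dP/dt = 0, i.e. P = 0 or P = 14200.
The coefficient (1 - P/K) = 0 when P = K, identifying K = 14200 as the carrying capacity.
(a) K = 14200; (b) equilibria P = 0 and P = 14200.


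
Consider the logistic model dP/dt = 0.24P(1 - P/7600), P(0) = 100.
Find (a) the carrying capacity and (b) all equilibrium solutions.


Logistic ODE dP/dt = 0.24P(1 - P/7600) has equilibria where dP/dt = 0, i.e. P = 0 or P = 7600.
The coefficient (1 - P/K) = 0 when P = K, identifying K = 7600 as the carrying capacity.
(a) K = 7600; (b) equilibria P = 0 and P = 7600.


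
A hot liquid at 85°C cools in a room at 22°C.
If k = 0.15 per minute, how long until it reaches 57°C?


From T(t) = T_a + (T₀ - T_a)e^(-kt), set T(t) = 57:
(57 - 22) / (85 - 22) = e^(-0.15t), so t = -ln(0.556)/0.15 ≈ 3.9 minutes.


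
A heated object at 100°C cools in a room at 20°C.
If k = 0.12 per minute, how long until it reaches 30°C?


From T(t) = T_a + (T₀ - T_a)e^(-kt), set T(t) = 30:
(30 - 20) / (100 - 20) = e^(-0.12t), so t = -ln(0.125)/0.12 ≈ 17.3 minutes.


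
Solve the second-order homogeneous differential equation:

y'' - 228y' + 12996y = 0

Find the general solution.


Characteristic equation: r² - 228r + 12996 = 0, i.e. (r - 114)² = 0.
Repeated root r = 114; include an x factor for the second linearly independent solution.
General solution: y = (C₁ + C₂x)e^(114x).


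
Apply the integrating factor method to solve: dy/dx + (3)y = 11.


P(x) = 3, Q(x) = 11; integrating factor μ = e^(3x).
(μ y)' = 11e^(3x) ⇒ μ y = (11/3)e^(3x) + C.
Divide by μ: y = 11/3 + Ce^(-3x).


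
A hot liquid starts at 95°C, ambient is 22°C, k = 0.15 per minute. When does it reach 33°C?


From T(t) = T_a + (T₀ - T_a)e^(-kt), set T(t) = 33:
(33 - 22) / (95 - 22) = e^(-0.15t), so t = -ln(0.151)/0.15 ≈ 12.6 minutes.


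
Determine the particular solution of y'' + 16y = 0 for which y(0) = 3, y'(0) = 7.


Characteristic roots of r² + 16 = 0 are ±4i, so y = C₁cos(4x) + C₂sin(4x).
Apply y(0) = 3: C₁ = 3. Differentiate and apply y'(0) = 7: 4·C₂ = 7, so C₂ = 7/4.
Particular solution: y = 3cos(4x) + (7/4)sin(4x).


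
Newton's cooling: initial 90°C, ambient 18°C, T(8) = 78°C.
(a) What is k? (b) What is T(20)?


Newton's law: T(t) = T_a + (T₀ - T_a)e^(-kt).
(a) Use T(8) = 78: (78 - 18)/(90 - 18) = e^(-k·8), so k = -ln(0.833)/8 ≈ 0.0228.
(b) Apply k to t = 20: T(20) = 18 + (72)e^(-0.456) ≈ 63.6°C.


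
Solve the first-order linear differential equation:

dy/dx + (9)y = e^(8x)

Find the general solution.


P(x) = 9 ⇒ μ = e^(9x).
(μ y)' = e^(17x) ⇒ μ y = e^(17x)/17 + C.
Divide by μ: y = (1/17)e^(8x) + Ce^(-9x).


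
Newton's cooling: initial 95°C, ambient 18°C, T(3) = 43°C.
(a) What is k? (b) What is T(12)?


Newton's law: T(t) = T_a + (T₀ - T_a)e^(-kt).
(a) Use T(3) = 43: (43 - 18)/(95 - 18) = e^(-k·3), so k = -ln(0.325)/3 ≈ 0.3750.
(b) Apply k to t = 12: T(12) = 18 + (77)e^(-4.500) ≈ 18.9°C.


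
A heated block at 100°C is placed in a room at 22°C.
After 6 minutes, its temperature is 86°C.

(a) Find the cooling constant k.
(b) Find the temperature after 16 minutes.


Newton's law: T(t) = T_a + (T₀ - T_a)e^(-kt).
(a) Use T(6) = 86: (86 - 22)/(100 - 22) = e^(-k·6), so k = -ln(0.821)/6 ≈ 0.0330.
(b) Apply k to t = 16: T(16) = 22 + (78)e^(-0.528) ≈ 68.0°C.


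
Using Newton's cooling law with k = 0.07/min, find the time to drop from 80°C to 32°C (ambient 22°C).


From T(t) = T_a + (T₀ - T_a)e^(-kt), set T(t) = 32:
(32 - 22) / (80 - 22) = e^(-0.07t), so t = -ln(0.172)/0.07 ≈ 25.1 minutes.


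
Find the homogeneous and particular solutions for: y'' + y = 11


Homogeneous part: r² + 1 = 0 ⇒ r = ±1i, so y_h = C₁cos(x) + C₂sin(x).
Try constant y_p = A; plug in: 1A = 11 ⇒ A = 11.
General solution: y = C₁cos(x) + C₂sin(x) + 11.


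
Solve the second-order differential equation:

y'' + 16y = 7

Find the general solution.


Homogeneous part: r² + 16 = 0 ⇒ r = ±4i, so y_h = C₁cos(4x) + C₂sin(4x).
Try constant y_p = A; plug in: 16A = 7 ⇒ A = 7/16.
General solution: y = C₁cos(4x) + C₂sin(4x) + 7/16.


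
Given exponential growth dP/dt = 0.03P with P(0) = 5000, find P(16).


The ODE dP/dt = 0.03P has solution P(t) = P(0)e^(0.03t).
Substitute P(0) = 5000 and t = 16: P(16) = 5000 e^(0.48) ≈ 8080.


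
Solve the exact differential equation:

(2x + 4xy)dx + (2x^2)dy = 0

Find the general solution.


Check exactness: ∂M/∂y = 4x and ∂N/∂x = 4x; equal, so the equation is exact.
Integrate M with respect to x (treating y as constant): ∫M dx = x^2 + 2x^2y + h(y).
Differentiate w.r.t. y and set equal to N: all terms match, so h'(y) = 0 and h is a constant absorbed into C.
General solution: x^2 + 2x^2y = C.


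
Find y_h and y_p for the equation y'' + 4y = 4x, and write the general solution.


Homogeneous: r² + 4 = 0 ⇒ r = ±2i, y_h = C₁cos(2x) + C₂sin(2x).
Polynomial forcing; try y_p = Ax + B. Then y_p'' + 4 y_p = 4(Ax + B) = 4x, so B = 0 and A = 1.
General solution: y = C₁cos(2x) + C₂sin(2x) + x.


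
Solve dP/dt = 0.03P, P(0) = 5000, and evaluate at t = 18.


The ODE dP/dt = 0.03P has solution P(t) = P(0)e^(0.03t).
Substitute P(0) = 5000 and t = 18: P(18) = 5000 e^(0.54) ≈ 8580.


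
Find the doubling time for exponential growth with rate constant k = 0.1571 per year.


Exponential growth: P(t) = P₀ e^(0.1571t). Set P(t)/P₀ = 2: e^(0.1571t) = 2.
Solve: t = ln(2)/0.1571 ≈ 4.41 years.


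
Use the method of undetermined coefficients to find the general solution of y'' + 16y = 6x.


Homogeneous: r² + 16 = 0 ⇒ r = ±4i, y_h = C₁cos(4x) + C₂sin(4x).
Polynomial forcing; try y_p = Ax + B. Then y_p'' + 16 y_p = 16(Ax + B) = 6x, so B = 0 and A = 3/8.
General solution: y = C₁cos(4x) + C₂sin(4x) + (3/8)x.


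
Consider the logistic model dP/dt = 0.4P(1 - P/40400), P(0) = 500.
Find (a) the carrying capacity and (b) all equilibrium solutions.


Logistic ODE dP/dt = 0.4P(1 - P/40400) has equilibria where dP/dt = 0, i.e. P = 0 or P = 40400.
The coefficient (1 - P/K) = 0 when P = K, identifying K = 40400 as the carrying capacity.
(a) K = 40400; (b) equilibria P = 0 and P = 40400.


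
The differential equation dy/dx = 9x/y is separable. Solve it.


Separate variables: y dy = 9x dx.
Integrate both sides: y²/2 = (9/2)x^2 + C₀.
Multiply by 2: y² = 9x^2 + C.


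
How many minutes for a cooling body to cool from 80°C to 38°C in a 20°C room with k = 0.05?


From T(t) = T_a + (T₀ - T_a)e^(-kt), set T(t) = 38:
(38 - 20) / (80 - 20) = e^(-0.05t), so t = -ln(0.300)/0.05 ≈ 24.1 minutes.


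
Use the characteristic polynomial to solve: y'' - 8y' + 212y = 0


Characteristic equation: r² - 8r + 212 = 0.
Discriminant is negative; roots r = 4 ± 14i (complex conjugate pair).
General solution uses e^(α x)(C₁ cos(β x) + C₂ sin(β x)): y = e^(4x)(C₁cos(14x) + C₂sin(14x)).


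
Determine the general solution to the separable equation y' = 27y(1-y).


Separate: dy/[y(1-y)] = 27 dx.
Partial fractions: 1/[y(1-y)] = 1/y + 1/(1-y).
Integrate: ln|y/(1-y)| = 27x + C₀.
Solve for y: y = 1/(1 + Ce^(-27x)).


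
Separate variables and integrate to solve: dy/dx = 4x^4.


Integrate both sides with respect to x: y = ∫ 4x^4 dx = (4/5)x^5 + C.


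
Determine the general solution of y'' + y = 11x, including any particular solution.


Homogeneous: r² + 1 = 0 ⇒ r = ±1i, y_h = C₁cos(x) + C₂sin(x).
Polynomial forcing; try y_p = Ax + B. Then y_p'' + 1 y_p = 1(Ax + B) = 11x, so B = 0 and A = 11.
General solution: y = C₁cos(x) + C₂sin(x) + 11x.


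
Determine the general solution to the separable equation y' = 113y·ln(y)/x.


Separate: dy/[y ln(y)] = 113 dx/x.
Substitute u = ln(y): du/u = 113 dx/x.
Integrate: ln|ln(y)| = 113ln|x| + C₀, hence ln(y) = C·x^113.


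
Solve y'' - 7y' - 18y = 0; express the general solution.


Characteristic equation: r² - 7r - 18 = 0.
Factor: (r + 2)(r - 9) = 0 ⇒ r = -2, 9 (distinct real).
General solution: y = C₁e^(-2x) + C₂e^(9x).


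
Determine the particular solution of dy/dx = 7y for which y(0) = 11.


General solution of y' = 7y is y = Ce^(7x).
Apply y(0) = 11: C = 11.
Particular solution: y = 11e^(7x).


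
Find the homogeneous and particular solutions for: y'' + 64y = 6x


Homogeneous: r² + 64 = 0 ⇒ r = ±8i, y_h = C₁cos(8x) + C₂sin(8x).
Polynomial forcing; try y_p = Ax + B. Then y_p'' + 64 y_p = 64(Ax + B) = 6x, so B = 0 and A = 3/32.
General solution: y = C₁cos(8x) + C₂sin(8x) + (3/32)x.


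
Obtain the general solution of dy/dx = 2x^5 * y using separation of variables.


Separate variables: dy/y = 2x^5 dx.
Integrate: ln|y| = (1/3)x^6 + C₀.
Exponentiate: y = Ce^((1/3)x^6).


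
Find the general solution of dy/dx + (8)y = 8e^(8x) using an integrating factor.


P(x) = 8 ⇒ μ = e^(8x).
(μ y)' = 8e^(16x) ⇒ μ y = (8/16)e^(16x) + C.
Divide by μ: y = (1/2)e^(8x) + Ce^(-8x).


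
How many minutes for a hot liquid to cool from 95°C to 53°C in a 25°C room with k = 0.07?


From T(t) = T_a + (T₀ - T_a)e^(-kt), set T(t) = 53:
(53 - 25) / (95 - 25) = e^(-0.07t), so t = -ln(0.400)/0.07 ≈ 13.1 minutes.


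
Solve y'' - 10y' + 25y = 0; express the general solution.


Characteristic equation: r² - 10r + 25 = 0, i.e. (r - 5)² = 0.
Repeated root r = 5; include an x factor for the second linearly independent solution.
General solution: y = (C₁ + C₂x)e^(5x).


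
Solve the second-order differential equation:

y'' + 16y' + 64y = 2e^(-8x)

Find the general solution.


Characteristic polynomial (r + 8)² = 0; repeated root r = -8.
y_h = (C₁ + C₂x)e^(-8x). Forcing matches the repeated root (resonance), so try y_p = Ax² e^(-8x).
Substitute and solve for A: 2A = 2, so A = 1.
General solution: y = (C₁ + C₂x + x²)e^(-8x).


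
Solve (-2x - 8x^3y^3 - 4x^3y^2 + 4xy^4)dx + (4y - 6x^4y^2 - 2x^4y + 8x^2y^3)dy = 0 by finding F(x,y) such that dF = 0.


Check exactness: ∂M/∂y = -24x^3y^2 - 8x^3y + 16xy^3 and ∂N/∂x = -24x^3y^2 - 8x^3y + 16xy^3; equal, so the equation is exact.
Integrate M with respect to x (treating y as constant): ∫M dx = -x^2 - 2x^4y^3 - x^4y^2 + 2x^2y^4 + h(y).
Differentiate w.r.t. y and set equal to N: the x-dependent terms already match, leaving h'(y) = 4y. Integrate: h(y) = 2y^2.
So F(x,y) = 2y^2 - x^2 - 2x^4y^3 - x^4y^2 + 2x^2y^4.
General solution: 2y^2 - x^2 - 2x^4y^3 - x^4y^2 + 2x^2y^4 = C.


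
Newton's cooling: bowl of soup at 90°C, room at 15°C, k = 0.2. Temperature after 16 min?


Newton's law: dT/dt = -k(T - T_a) has solution T(t) = T_a + (T₀ - T_a)e^(-kt).
Plug in T_a = 15, T₀ = 90, k = 0.2, t = 16: T(16) = 15 + (75)e^(-3.20) ≈ 18.1°C.


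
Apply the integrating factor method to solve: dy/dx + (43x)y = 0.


P(x) = 43x ⇒ μ = e^((43/2)x²).
Q(x) = 0 so μ y is constant: y = Ce^(-(43/2)x²).


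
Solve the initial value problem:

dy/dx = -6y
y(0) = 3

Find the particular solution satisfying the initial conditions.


General solution of y' = -6y is y = Ce^(-6x).
Apply y(0) = 3: C = 3.
Particular solution: y = 3e^(-6x).


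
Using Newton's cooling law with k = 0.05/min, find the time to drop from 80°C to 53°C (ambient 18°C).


From T(t) = T_a + (T₀ - T_a)e^(-kt), set T(t) = 53:
(53 - 18) / (80 - 18) = e^(-0.05t), so t = -ln(0.565)/0.05 ≈ 11.4 minutes.


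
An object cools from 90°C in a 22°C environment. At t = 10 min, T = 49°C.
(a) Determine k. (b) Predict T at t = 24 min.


Newton's law: T(t) = T_a + (T₀ - T_a)e^(-kt).
(a) Use T(10) = 49: (49 - 22)/(90 - 22) = e^(-k·10), so k = -ln(0.397)/10 ≈ 0.0924.
(b) Apply k to t = 24: T(24) = 22 + (68)e^(-2.217) ≈ 29.4°C.


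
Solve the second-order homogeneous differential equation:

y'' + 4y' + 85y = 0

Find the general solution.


Characteristic equation: r² + 4r + 85 = 0.
Discriminant is negative; roots r = -2 ± 9i (complex conjugate pair).
General solution uses e^(α x)(C₁ cos(β x) + C₂ sin(β x)): y = e^(-2x)(C₁cos(9x) + C₂sin(9x)).


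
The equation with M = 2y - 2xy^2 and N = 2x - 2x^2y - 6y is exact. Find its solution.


Check exactness: ∂M/∂y = 2 - 4xy and ∂N/∂x = 2 - 4xy; equal, so the equation is exact.
Integrate M with respect to x (treating y as constant): ∫M dx = 2xy - x^2y^2 + h(y).
Differentiate w.r.t. y and set equal to N: the x-dependent terms already match, leaving h'(y) = -6y. Integrate: h(y) = -3y^2.
So F(x,y) = 2xy - x^2y^2 - 3y^2.
General solution: 2xy - x^2y^2 - 3y^2 = C.


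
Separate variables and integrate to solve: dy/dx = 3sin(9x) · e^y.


Separate: e^(-y) dy = 3sin(9x) dx.
Integrate: -e^(-y) = -(1/3)cos(9x) + C₀.
Rearrange: e^(-y) = (1/3)cos(9x) + C.


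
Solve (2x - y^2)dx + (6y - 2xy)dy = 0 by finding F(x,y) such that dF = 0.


Check exactness: ∂M/∂y = -2y and ∂N/∂x = -2y; equal, so the equation is exact.
Integrate M with respect to x (treating y as constant): ∫M dx = x^2 - xy^2 + h(y).
Differentiate w.r.t. y and set equal to N: the x-dependent terms already match, leaving h'(y) = 6y. Integrate: h(y) = 3y^2.
So F(x,y) = 3y^2 + x^2 - xy^2.
General solution: 3y^2 + x^2 - xy^2 = C.


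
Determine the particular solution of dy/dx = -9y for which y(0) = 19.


General solution of y' = -9y is y = Ce^(-9x).
Apply y(0) = 19: C = 19.
Particular solution: y = 19e^(-9x).


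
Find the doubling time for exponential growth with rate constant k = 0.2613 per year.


Exponential growth: P(t) = P₀ e^(0.2613t). Set P(t)/P₀ = 2: e^(0.2613t) = 2.
Solve: t = ln(2)/0.2613 ≈ 2.65 years.


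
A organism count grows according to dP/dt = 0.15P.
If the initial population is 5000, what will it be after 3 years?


The ODE dP/dt = 0.15P has solution P(t) = P(0)e^(0.15t).
Substitute P(0) = 5000 and t = 3: P(3) = 5000 e^(0.45) ≈ 7842.


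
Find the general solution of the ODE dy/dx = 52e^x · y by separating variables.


Separate variables: dy/y = 52e^x dx.
Integrate: ln|y| = 52e^x + C₀.
Exponentiate: y = Ce^(52e^x).


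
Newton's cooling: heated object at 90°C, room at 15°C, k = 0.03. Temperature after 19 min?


Newton's law: dT/dt = -k(T - T_a) has solution T(t) = T_a + (T₀ - T_a)e^(-kt).
Plug in T_a = 15, T₀ = 90, k = 0.03, t = 19: T(19) = 15 + (75)e^(-0.57) ≈ 57.4°C.


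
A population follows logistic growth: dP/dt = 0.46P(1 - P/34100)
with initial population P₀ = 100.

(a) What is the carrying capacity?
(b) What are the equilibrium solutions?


Logistic ODE dP/dt = 0.46P(1 - P/34100) has equilibria where dP/dt = 0, i.e. P = 0 or P = 34100.
The coefficient (1 - P/K) = 0 when P = K, identifying K = 34100 as the carrying capacity.
(a) K = 34100; (b) equilibria P = 0 and P = 34100.


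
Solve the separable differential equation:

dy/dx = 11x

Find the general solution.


Integrate both sides with respect to x: y = ∫ 11x dx = (11/2)x^2 + C.


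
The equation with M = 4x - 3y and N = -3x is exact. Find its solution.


Check exactness: ∂M/∂y = -3 and ∂N/∂x = -3; equal, so the equation is exact.
Integrate M with respect to x (treating y as constant): ∫M dx = 2x^2 - 3xy + h(y).
Differentiate w.r.t. y and set equal to N: all terms match, so h'(y) = 0 and h is a constant absorbed into C.
General solution: 2x^2 - 3xy = C.
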